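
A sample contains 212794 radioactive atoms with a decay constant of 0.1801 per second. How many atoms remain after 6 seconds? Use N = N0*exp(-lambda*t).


N = N0 * exp(-lambda * t)
N = 212794 * exp(-0.1801 * 6)
N = 72221

72221


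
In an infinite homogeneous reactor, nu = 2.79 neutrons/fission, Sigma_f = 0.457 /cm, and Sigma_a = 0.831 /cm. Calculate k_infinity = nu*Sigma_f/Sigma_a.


k_inf = nu * Sigma_f / Sigma_a
k_inf = 2.79 * 0.457 / 0.831
k_inf = 1.5343

1.5343


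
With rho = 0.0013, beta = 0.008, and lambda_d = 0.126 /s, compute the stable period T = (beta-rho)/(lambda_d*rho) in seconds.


T = (beta - rho) / (lambda_d * rho)
T = (0.008 - 0.0013) / (0.126 * 0.0013)
T = 40.904 s

40.904


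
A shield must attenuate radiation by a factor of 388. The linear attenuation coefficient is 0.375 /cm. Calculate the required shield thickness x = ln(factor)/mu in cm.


x = ln(factor) / mu
x = ln(388) / 0.375
x = 15.896 cm

15.896


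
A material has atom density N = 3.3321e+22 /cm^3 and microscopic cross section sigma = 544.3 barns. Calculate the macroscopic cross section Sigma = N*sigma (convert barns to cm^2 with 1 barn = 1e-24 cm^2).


Sigma = N * sigma_barns * 1e-24
Sigma = 3.3321e+22 * 544.3 * 1e-24
Sigma = 18.137 /cm

18.137


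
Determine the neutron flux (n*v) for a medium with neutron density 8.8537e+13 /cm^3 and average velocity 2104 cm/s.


phi = n * v
phi = 8.8537e+13 * 2104
phi = 1.8628e+17 /cm^2/s

1.8628e+17


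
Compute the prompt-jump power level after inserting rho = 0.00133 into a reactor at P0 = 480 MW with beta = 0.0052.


P1/P0 = beta / (beta - rho)
P1/P0 = 0.0052 / (0.0052 - 0.00133) = 1.343669
P1 = 480 * 1.343669 = 644.96 MW

644.96


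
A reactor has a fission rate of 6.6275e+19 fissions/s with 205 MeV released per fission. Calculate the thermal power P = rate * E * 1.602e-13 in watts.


P = fission_rate * E_MeV * 1.602e-13
P = 6.6275e+19 * 205 * 1.602e-13
P = 2.1765e+09 W

2.1765e+09


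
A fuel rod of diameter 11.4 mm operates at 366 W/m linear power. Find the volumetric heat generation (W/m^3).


r = D / 2 / 1000 = 11.4 / 2 / 1000 = 0.0057 m
q''' = q' / (pi * r^2)
q''' = 366 / (pi * 0.0057^2)
q''' = 3.5858e+06 W/m^3

3.5858e+06


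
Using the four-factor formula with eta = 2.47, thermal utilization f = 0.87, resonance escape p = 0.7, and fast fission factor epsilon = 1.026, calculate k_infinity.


k_inf = eta * f * p * epsilon
k_inf = 2.47 * 0.87 * 0.7 * 1.026
k_inf = 1.5433

1.5433


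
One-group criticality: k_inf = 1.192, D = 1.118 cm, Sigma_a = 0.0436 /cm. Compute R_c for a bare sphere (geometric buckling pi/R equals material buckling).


L^2 = D / Sigma_a = 1.118 / 0.0436 = 25.64220 cm^2
B_m^2 = (k_inf - 1) / L^2 = (1.192 - 1) / 25.64220 = 0.007487657 /cm^2
For a bare sphere: B_g = pi/R, so R_c = pi / sqrt(B_m^2)
R_c = pi / sqrt(0.007487657) = 36.306 cm

36.306


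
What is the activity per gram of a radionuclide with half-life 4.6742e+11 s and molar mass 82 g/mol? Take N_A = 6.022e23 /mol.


lambda = ln(2) / t_half = ln(2) / 4.6742e+11 = 1.482922e-12 /s
SA = lambda * N_A / M
SA = 1.482922e-12 * 6.022e23 / 82
SA = 1.0890e+10 Bq/g

1.0890e+10


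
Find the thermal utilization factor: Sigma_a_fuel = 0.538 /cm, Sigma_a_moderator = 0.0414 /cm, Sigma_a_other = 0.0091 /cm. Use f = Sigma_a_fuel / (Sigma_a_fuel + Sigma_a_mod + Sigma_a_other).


f = Sigma_a_fuel / (Sigma_a_fuel + Sigma_a_mod + Sigma_a_other)
f = 0.538 / (0.538 + 0.0414 + 0.0091)
f = 0.91419

0.91419


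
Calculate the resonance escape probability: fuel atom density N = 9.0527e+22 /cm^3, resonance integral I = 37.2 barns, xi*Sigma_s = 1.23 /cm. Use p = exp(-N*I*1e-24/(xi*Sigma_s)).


p = exp(-N * I * 1e-24 / (xi*Sigma_s))
p = exp(-9.0527e+22 * 37.2 * 1e-24 / 1.23)
p = 0.064707

0.064707


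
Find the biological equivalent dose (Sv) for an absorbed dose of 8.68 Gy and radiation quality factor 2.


H = D * Q
H = 8.68 * 2
H = 17.360 Sv

17.360


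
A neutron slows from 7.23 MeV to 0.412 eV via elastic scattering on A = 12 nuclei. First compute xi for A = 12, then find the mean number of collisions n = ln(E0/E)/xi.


xi = 1 + (A-1)^2/(2A)*ln((A-1)/(A+1)) = 0.1577690 (for A = 12)
n = ln(E0/E) / xi
n = ln(7.23e6 / 0.412) / 0.1577690
n = ln(1.754854e+07) / 0.1577690 = 105.73

105.73


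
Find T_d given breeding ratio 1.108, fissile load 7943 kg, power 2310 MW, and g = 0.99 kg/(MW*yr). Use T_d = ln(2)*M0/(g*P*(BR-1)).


Breeding gain G = BR - 1 = 1.108 - 1 = 0.108
Fissile production rate = g * P * G = 0.99 * 2310 * 0.108 = 246.9852 kg/yr
T_d = ln(2) * M0 / (g * P * G)
T_d = ln(2) * 7943 / 246.9852 = 22.291 yr

22.291


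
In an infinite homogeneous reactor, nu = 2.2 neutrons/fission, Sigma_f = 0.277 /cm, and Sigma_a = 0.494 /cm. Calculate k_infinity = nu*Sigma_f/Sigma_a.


k_inf = nu * Sigma_f / Sigma_a
k_inf = 2.2 * 0.277 / 0.494
k_inf = 1.2336

1.2336


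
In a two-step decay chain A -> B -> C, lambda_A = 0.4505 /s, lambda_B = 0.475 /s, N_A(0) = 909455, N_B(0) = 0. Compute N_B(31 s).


N_B(t) = lambda_A * N_A0 / (lambda_B - lambda_A) * [exp(-lambda_A*t) - exp(-lambda_B*t)]
exp(-0.4505*31) = 8.607171e-07; exp(-0.475*31) = 4.027298e-07
N_B = 0.4505 * 909455 / (0.475 - 0.4505) * (8.607171e-07 - 4.027298e-07)
N_B = 7.6588

7.6588


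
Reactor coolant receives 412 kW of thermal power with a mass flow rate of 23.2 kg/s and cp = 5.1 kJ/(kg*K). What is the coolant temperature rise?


dT = Q / (m_dot * cp)
dT = 412 / (23.2 * 5.1)
dT = 3.4821 C

3.4821


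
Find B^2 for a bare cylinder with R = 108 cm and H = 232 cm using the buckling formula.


B^2 = (2.405/R)^2 + (pi/H)^2
B^2 = (2.405/108)^2 + (pi/232)^2
B^2 = 6.7926e-04 /cm^2

6.7926e-04


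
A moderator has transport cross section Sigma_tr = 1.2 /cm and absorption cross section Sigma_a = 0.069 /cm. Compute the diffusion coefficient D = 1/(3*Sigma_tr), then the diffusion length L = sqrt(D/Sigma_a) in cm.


D = 1 / (3 * Sigma_tr) = 1 / (3 * 1.2) = 0.2777778 cm
L = sqrt(D / Sigma_a)
L = sqrt(0.2777778 / 0.069)
L = 2.0064 cm

2.0064


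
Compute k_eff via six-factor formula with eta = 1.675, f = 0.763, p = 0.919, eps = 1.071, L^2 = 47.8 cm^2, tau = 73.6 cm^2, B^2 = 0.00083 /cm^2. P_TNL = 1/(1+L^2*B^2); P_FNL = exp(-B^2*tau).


k_inf = eta*f*p*eps = 1.675*0.763*0.919*1.071 = 1.257895
P_TNL = 1/(1 + L^2*B^2) = 1/(1 + 47.8*0.00083) = 0.9618400
P_FNL = exp(-B^2*tau) = exp(-0.00083*73.6) = 0.9407405
k_eff = k_inf * P_TNL * P_FNL = 1.257895 * 0.9618400 * 0.9407405
k_eff = 1.1382

1.1382


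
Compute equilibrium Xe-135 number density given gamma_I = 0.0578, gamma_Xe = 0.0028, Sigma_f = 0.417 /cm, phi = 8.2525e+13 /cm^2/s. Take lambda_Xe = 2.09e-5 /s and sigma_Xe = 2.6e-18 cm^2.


Xe_eq = (gamma_I + gamma_Xe) * Sigma_f * phi / (lambda_Xe + sigma_Xe * phi)
Numerator = (0.0578 + 0.0028) * 0.417 * 8.2525e+13 = 2.085423e+12
Denominator = 2.09e-5 + 2.6e-18 * 8.2525e+13 = 2.354650e-04
Xe_eq = 2.085423e+12 / 2.354650e-04 = 8.8566e+15 /cm^3

8.8566e+15


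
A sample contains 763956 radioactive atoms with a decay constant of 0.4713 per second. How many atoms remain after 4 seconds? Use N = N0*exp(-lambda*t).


N = N0 * exp(-lambda * t)
N = 763956 * exp(-0.4713 * 4)
N = 115968

115968


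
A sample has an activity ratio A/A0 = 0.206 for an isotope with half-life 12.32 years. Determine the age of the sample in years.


lambda = ln(2) / t_half = ln(2) / 12.32 = 0.05626195 /yr
t = -ln(A/A0) / lambda
t = -ln(0.206) / 0.05626195
t = 28.081 yr

28.081


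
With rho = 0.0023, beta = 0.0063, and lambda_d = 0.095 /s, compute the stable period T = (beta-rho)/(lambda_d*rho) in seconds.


T = (beta - rho) / (lambda_d * rho)
T = (0.0063 - 0.0023) / (0.095 * 0.0023)
T = 18.307 s

18.307


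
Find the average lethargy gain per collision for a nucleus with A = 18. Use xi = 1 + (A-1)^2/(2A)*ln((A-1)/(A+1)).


xi = 1 + (A-1)^2/(2A) * ln((A-1)/(A+1))
xi = 1 + (18-1)^2/(2*18) * ln((18-1)/(18 +1))
xi = 0.10711

0.10711


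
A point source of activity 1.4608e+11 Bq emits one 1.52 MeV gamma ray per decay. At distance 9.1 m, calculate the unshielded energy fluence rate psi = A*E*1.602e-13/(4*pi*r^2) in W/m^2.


psi = A * E * 1.602e-13 / (4*pi*r^2)
psi = 1.4608e+11 * 1.52 * 1.602e-13 / (4*pi*9.1^2)
psi = 3.4183e-05 W/m^2

3.4183e-05


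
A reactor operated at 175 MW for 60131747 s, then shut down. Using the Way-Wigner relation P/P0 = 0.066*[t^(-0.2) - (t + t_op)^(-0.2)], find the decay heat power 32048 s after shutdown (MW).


P/P0 = 0.066 * [t^(-0.2) - (t + t_op)^(-0.2)]
P/P0 = 0.066 * [32048^(-0.2) - (32048 + 60131747)^(-0.2)]
P/P0 = 0.066 * [0.1255567 - 0.02780564] = 0.006451570
P = 175 * 0.006451570 = 1.1290 MW

1.1290


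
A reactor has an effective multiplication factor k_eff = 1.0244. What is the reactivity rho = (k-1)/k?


rho = (k_eff - 1) / k_eff
rho = (1.0244 - 1) / 1.0244
rho = 0.023819

0.023819


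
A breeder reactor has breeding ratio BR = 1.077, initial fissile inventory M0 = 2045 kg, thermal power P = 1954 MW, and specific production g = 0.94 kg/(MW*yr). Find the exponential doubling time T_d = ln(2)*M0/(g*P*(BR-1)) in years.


Breeding gain G = BR - 1 = 1.077 - 1 = 0.077
Fissile production rate = g * P * G = 0.94 * 1954 * 0.077 = 141.43052 kg/yr
T_d = ln(2) * M0 / (g * P * G)
T_d = ln(2) * 2045 / 141.43052 = 10.022 yr

10.022


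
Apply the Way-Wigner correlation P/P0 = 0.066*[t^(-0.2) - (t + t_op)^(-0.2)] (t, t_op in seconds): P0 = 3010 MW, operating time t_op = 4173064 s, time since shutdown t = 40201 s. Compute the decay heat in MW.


P/P0 = 0.066 * [t^(-0.2) - (t + t_op)^(-0.2)]
P/P0 = 0.066 * [40201^(-0.2) - (40201 + 4173064)^(-0.2)]
P/P0 = 0.066 * [0.1199921 - 0.04732343] = 0.004796132
P = 3010 * 0.004796132 = 14.436 MW

14.436


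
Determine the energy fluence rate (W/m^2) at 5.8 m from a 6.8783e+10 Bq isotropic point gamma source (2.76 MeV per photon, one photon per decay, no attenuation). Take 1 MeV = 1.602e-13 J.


psi = A * E * 1.602e-13 / (4*pi*r^2)
psi = 6.8783e+10 * 2.76 * 1.602e-13 / (4*pi*5.8^2)
psi = 7.1943e-05 W/m^2

7.1943e-05


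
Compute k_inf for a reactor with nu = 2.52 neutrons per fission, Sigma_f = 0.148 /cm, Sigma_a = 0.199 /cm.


k_inf = nu * Sigma_f / Sigma_a
k_inf = 2.52 * 0.148 / 0.199
k_inf = 1.8742

1.8742


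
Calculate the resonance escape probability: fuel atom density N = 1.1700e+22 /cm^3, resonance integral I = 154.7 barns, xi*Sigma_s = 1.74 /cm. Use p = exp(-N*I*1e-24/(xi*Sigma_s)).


p = exp(-N * I * 1e-24 / (xi*Sigma_s))
p = exp(-1.1700e+22 * 154.7 * 1e-24 / 1.74)
p = 0.35338

0.35338


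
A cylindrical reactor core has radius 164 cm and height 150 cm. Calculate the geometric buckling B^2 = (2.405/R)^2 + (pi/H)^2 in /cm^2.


B^2 = (2.405/R)^2 + (pi/H)^2
B^2 = (2.405/164)^2 + (pi/150)^2
B^2 = 6.5370e-04 /cm^2

6.5370e-04


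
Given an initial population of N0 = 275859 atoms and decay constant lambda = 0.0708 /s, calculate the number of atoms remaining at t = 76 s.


N = N0 * exp(-lambda * t)
N = 275859 * exp(-0.0708 * 76)
N = 1270.1

1270.1


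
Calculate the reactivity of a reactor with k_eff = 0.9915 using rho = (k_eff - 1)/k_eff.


rho = (k_eff - 1) / k_eff
rho = (0.9915 - 1) / 0.9915
rho = -0.0085729

-0.0085729


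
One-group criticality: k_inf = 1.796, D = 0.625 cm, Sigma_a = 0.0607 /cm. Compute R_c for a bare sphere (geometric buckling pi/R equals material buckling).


L^2 = D / Sigma_a = 0.625 / 0.0607 = 10.29654 cm^2
B_m^2 = (k_inf - 1) / L^2 = (1.796 - 1) / 10.29654 = 0.07730752 /cm^2
For a bare sphere: B_g = pi/R, so R_c = pi / sqrt(B_m^2)
R_c = pi / sqrt(0.07730752) = 11.299 cm

11.299


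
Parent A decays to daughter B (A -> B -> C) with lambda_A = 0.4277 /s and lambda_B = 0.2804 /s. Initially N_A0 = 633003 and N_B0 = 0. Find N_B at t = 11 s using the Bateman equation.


N_B(t) = lambda_A * N_A0 / (lambda_B - lambda_A) * [exp(-lambda_A*t) - exp(-lambda_B*t)]
exp(-0.4277*11) = 0.009052630; exp(-0.2804*11) = 0.04575748
N_B = 0.4277 * 633003 / (0.2804 - 0.4277) * (0.009052630 - 0.04575748)
N_B = 67463

67463


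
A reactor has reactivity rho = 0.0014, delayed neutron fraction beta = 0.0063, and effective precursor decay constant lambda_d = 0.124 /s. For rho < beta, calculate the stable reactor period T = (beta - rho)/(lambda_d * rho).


T = (beta - rho) / (lambda_d * rho)
T = (0.0063 - 0.0014) / (0.124 * 0.0014)
T = 28.226 s

28.226


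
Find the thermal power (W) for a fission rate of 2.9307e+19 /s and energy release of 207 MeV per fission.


P = fission_rate * E_MeV * 1.602e-13
P = 2.9307e+19 * 207 * 1.602e-13
P = 9.7186e+08 W

9.7186e+08


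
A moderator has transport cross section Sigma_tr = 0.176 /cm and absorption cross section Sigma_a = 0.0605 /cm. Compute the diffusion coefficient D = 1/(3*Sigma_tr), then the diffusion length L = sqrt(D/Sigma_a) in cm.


D = 1 / (3 * Sigma_tr) = 1 / (3 * 0.176) = 1.893939 cm
L = sqrt(D / Sigma_a)
L = sqrt(1.893939 / 0.0605)
L = 5.5951 cm

5.5951


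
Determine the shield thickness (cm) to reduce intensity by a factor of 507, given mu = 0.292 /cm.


x = ln(factor) / mu
x = ln(507) / 0.292
x = 21.331 cm

21.331


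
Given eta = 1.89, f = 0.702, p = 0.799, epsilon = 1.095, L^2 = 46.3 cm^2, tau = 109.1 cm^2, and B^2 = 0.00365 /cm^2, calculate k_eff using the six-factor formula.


k_inf = eta*f*p*eps = 1.89*0.702*0.799*1.095 = 1.160806
P_TNL = 1/(1 + L^2*B^2) = 1/(1 + 46.3*0.00365) = 0.8554357
P_FNL = exp(-B^2*tau) = exp(-0.00365*109.1) = 0.6715176
k_eff = k_inf * P_TNL * P_FNL = 1.160806 * 0.8554357 * 0.6715176
k_eff = 0.66681

0.66681


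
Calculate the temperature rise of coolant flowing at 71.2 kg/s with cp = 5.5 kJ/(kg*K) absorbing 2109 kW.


dT = Q / (m_dot * cp)
dT = 2109 / (71.2 * 5.5)
dT = 5.3856 C

5.3856


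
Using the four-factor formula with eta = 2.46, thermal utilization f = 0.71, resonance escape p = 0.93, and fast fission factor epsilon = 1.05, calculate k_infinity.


k_inf = eta * f * p * epsilon
k_inf = 2.46 * 0.71 * 0.93 * 1.05
k_inf = 1.7056

1.7056


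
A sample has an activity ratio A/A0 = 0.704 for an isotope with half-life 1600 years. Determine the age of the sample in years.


lambda = ln(2) / t_half = ln(2) / 1600 = 4.332170e-04 /yr
t = -ln(A/A0) / lambda
t = -ln(0.704) / 4.332170e-04
t = 810.16 yr

810.16


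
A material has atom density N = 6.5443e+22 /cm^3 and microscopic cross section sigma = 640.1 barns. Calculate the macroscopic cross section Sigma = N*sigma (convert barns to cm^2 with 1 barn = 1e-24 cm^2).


Sigma = N * sigma_barns * 1e-24
Sigma = 6.5443e+22 * 640.1 * 1e-24
Sigma = 41.890 /cm

41.890


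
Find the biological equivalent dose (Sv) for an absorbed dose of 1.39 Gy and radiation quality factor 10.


H = D * Q
H = 1.39 * 10
H = 13.900 Sv

13.900


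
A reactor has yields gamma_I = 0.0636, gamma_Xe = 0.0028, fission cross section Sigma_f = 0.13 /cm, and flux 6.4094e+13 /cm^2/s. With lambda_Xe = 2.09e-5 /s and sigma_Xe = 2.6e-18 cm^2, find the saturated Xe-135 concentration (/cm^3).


Xe_eq = (gamma_I + gamma_Xe) * Sigma_f * phi / (lambda_Xe + sigma_Xe * phi)
Numerator = (0.0636 + 0.0028) * 0.13 * 6.4094e+13 = 5.532594e+11
Denominator = 2.09e-5 + 2.6e-18 * 6.4094e+13 = 1.875444e-04
Xe_eq = 5.532594e+11 / 1.875444e-04 = 2.9500e+15 /cm^3

2.9500e+15


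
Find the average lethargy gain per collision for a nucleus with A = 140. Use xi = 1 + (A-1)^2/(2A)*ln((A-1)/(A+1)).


xi = 1 + (A-1)^2/(2A) * ln((A-1)/(A+1))
xi = 1 + (140-1)^2/(2*140) * ln((140-1)/(140 +1))
xi = 0.014218

0.014218


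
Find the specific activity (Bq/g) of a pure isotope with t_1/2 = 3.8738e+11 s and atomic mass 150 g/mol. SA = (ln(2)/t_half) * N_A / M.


lambda = ln(2) / t_half = ln(2) / 3.8738e+11 = 1.789321e-12 /s
SA = lambda * N_A / M
SA = 1.789321e-12 * 6.022e23 / 150
SA = 7.1835e+09 Bq/g

7.1835e+09


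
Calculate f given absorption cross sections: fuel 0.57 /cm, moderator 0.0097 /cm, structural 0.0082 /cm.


f = Sigma_a_fuel / (Sigma_a_fuel + Sigma_a_mod + Sigma_a_other)
f = 0.57 / (0.57 + 0.0097 + 0.0082)
f = 0.96955

0.96955


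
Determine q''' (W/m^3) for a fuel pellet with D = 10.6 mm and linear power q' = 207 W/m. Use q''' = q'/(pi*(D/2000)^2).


r = D / 2 / 1000 = 10.6 / 2 / 1000 = 0.0053 m
q''' = q' / (pi * r^2)
q''' = 207 / (pi * 0.0053^2)
q''' = 2.3457e+06 W/m^3

2.3457e+06


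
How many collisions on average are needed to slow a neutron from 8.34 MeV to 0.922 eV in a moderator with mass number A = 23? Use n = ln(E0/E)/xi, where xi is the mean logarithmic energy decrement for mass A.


xi = 1 + (A-1)^2/(2A)*ln((A-1)/(A+1)) = 0.08448899 (for A = 23)
n = ln(E0/E) / xi
n = ln(8.34e6 / 0.922) / 0.08448899
n = ln(9.045553e+06) / 0.08448899 = 189.58

189.58


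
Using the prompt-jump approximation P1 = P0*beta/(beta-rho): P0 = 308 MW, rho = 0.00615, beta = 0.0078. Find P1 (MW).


P1/P0 = beta / (beta - rho)
P1/P0 = 0.0078 / (0.0078 - 0.00615) = 4.727273
P1 = 308 * 4.727273 = 1456.0 MW

1456.0


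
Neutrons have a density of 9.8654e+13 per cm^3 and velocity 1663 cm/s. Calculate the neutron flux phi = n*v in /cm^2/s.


phi = n * v
phi = 9.8654e+13 * 1663
phi = 1.6406e+17 /cm^2/s

1.6406e+17


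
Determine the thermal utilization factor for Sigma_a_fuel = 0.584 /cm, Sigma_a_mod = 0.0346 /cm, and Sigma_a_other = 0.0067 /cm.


f = Sigma_a_fuel / (Sigma_a_fuel + Sigma_a_mod + Sigma_a_other)
f = 0.584 / (0.584 + 0.0346 + 0.0067)
f = 0.93395

0.93395


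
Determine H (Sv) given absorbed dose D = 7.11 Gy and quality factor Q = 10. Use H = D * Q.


H = D * Q
H = 7.11 * 10
H = 71.100 Sv

71.100


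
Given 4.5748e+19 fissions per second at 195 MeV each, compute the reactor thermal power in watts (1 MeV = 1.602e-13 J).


P = fission_rate * E_MeV * 1.602e-13
P = 4.5748e+19 * 195 * 1.602e-13
P = 1.4291e+09 W

1.4291e+09


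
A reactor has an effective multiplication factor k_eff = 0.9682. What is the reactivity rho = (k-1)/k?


rho = (k_eff - 1) / k_eff
rho = (0.9682 - 1) / 0.9682
rho = -0.032844

-0.032844


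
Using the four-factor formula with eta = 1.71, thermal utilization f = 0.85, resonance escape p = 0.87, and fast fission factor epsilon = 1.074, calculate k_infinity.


k_inf = eta * f * p * epsilon
k_inf = 1.71 * 0.85 * 0.87 * 1.074
k_inf = 1.3581

1.3581


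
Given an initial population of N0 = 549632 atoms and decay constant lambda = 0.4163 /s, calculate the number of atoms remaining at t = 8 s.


N = N0 * exp(-lambda * t)
N = 549632 * exp(-0.4163 * 8)
N = 19665

19665


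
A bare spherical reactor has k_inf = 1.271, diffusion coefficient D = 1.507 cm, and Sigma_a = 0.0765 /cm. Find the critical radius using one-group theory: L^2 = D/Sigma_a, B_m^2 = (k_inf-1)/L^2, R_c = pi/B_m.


L^2 = D / Sigma_a = 1.507 / 0.0765 = 19.69935 cm^2
B_m^2 = (k_inf - 1) / L^2 = (1.271 - 1) / 19.69935 = 0.01375680 /cm^2
For a bare sphere: B_g = pi/R, so R_c = pi / sqrt(B_m^2)
R_c = pi / sqrt(0.01375680) = 26.785 cm

26.785


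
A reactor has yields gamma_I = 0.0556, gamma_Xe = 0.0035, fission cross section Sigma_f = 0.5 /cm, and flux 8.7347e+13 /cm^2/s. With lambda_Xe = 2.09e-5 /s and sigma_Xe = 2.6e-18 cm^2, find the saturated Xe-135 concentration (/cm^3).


Xe_eq = (gamma_I + gamma_Xe) * Sigma_f * phi / (lambda_Xe + sigma_Xe * phi)
Numerator = (0.0556 + 0.0035) * 0.5 * 8.7347e+13 = 2.581104e+12
Denominator = 2.09e-5 + 2.6e-18 * 8.7347e+13 = 2.480022e-04
Xe_eq = 2.581104e+12 / 2.480022e-04 = 1.0408e+16 /cm^3

1.0408e+16


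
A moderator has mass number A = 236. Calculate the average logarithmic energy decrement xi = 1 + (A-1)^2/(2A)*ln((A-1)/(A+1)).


xi = 1 + (A-1)^2/(2A) * ln((A-1)/(A+1))
xi = 1 + (236-1)^2/(2*236) * ln((236-1)/(236 +1))
xi = 0.0084507

0.0084507


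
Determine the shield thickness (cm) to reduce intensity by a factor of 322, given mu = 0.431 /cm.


x = ln(factor) / mu
x = ln(322) / 0.431
x = 13.398 cm

13.398


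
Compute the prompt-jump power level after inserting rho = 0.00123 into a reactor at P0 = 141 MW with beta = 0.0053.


P1/P0 = beta / (beta - rho)
P1/P0 = 0.0053 / (0.0053 - 0.00123) = 1.302211
P1 = 141 * 1.302211 = 183.61 MW

183.61


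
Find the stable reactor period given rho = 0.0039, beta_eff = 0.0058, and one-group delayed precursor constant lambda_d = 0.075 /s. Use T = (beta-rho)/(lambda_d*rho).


T = (beta - rho) / (lambda_d * rho)
T = (0.0058 - 0.0039) / (0.075 * 0.0039)
T = 6.4957 s

6.4957


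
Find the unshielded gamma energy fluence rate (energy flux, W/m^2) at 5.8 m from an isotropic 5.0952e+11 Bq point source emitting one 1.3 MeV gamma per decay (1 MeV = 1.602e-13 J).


psi = A * E * 1.602e-13 / (4*pi*r^2)
psi = 5.0952e+11 * 1.3 * 1.602e-13 / (4*pi*5.8^2)
psi = 2.5102e-04 W/m^2

2.5102e-04


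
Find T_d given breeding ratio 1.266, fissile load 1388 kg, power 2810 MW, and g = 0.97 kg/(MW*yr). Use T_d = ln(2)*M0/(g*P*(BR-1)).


Breeding gain G = BR - 1 = 1.266 - 1 = 0.266
Fissile production rate = g * P * G = 0.97 * 2810 * 0.266 = 725.0362 kg/yr
T_d = ln(2) * M0 / (g * P * G)
T_d = ln(2) * 1388 / 725.0362 = 1.3270 yr

1.3270


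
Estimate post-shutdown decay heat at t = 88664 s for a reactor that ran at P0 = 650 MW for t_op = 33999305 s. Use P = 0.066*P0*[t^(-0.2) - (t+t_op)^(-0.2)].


P/P0 = 0.066 * [t^(-0.2) - (t + t_op)^(-0.2)]
P/P0 = 0.066 * [88664^(-0.2) - (88664 + 33999305)^(-0.2)]
P/P0 = 0.066 * [0.1024355 - 0.03115156] = 0.004704740
P = 650 * 0.004704740 = 3.0581 MW

3.0581


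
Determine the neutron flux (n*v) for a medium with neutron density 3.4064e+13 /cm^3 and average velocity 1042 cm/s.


phi = n * v
phi = 3.4064e+13 * 1042
phi = 3.5495e+16 /cm^2/s

3.5495e+16


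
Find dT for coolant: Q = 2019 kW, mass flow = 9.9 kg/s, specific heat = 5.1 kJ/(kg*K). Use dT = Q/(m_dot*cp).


dT = Q / (m_dot * cp)
dT = 2019 / (9.9 * 5.1)
dT = 39.988 C

39.988


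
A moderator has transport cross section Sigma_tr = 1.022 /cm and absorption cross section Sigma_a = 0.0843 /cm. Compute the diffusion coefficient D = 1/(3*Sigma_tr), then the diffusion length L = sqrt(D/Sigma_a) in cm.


D = 1 / (3 * Sigma_tr) = 1 / (3 * 1.022) = 0.3261579 cm
L = sqrt(D / Sigma_a)
L = sqrt(0.3261579 / 0.0843)
L = 1.9670 cm

1.9670


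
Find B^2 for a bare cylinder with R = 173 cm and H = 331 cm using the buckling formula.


B^2 = (2.405/R)^2 + (pi/H)^2
B^2 = (2.405/173)^2 + (pi/331)^2
B^2 = 2.8334e-04 /cm^2

2.8334e-04


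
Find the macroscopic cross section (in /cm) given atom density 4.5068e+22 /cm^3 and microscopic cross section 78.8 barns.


Sigma = N * sigma_barns * 1e-24
Sigma = 4.5068e+22 * 78.8 * 1e-24
Sigma = 3.5514 /cm

3.5514


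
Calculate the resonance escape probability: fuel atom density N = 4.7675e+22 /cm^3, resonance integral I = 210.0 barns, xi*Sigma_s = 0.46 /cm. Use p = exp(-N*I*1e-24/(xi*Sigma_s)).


p = exp(-N * I * 1e-24 / (xi*Sigma_s))
p = exp(-4.7675e+22 * 210.0 * 1e-24 / 0.46)
p = 3.5296e-10

3.5296e-10


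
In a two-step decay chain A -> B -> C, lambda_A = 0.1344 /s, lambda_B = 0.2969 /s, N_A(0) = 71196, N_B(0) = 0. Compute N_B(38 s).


N_B(t) = lambda_A * N_A0 / (lambda_B - lambda_A) * [exp(-lambda_A*t) - exp(-lambda_B*t)]
exp(-0.1344*38) = 0.006053008; exp(-0.2969*38) = 1.259513e-05
N_B = 0.1344 * 71196 / (0.2969 - 0.1344) * (0.006053008 - 1.259513e-05)
N_B = 355.69

355.69


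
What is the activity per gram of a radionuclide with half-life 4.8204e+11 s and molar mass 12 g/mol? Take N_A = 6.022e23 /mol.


lambda = ln(2) / t_half = ln(2) / 4.8204e+11 = 1.437945e-12 /s
SA = lambda * N_A / M
SA = 1.437945e-12 * 6.022e23 / 12
SA = 7.2161e+10 Bq/g

7.2161e+10


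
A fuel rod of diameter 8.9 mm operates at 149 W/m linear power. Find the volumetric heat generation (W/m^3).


r = D / 2 / 1000 = 8.9 / 2 / 1000 = 0.00445 m
q''' = q' / (pi * r^2)
q''' = 149 / (pi * 0.00445^2)
q''' = 2.3951e+06 W/m^3

2.3951e+06


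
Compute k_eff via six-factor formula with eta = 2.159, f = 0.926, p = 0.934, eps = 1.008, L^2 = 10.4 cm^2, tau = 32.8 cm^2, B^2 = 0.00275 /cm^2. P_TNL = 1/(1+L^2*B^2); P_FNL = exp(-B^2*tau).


k_inf = eta*f*p*eps = 2.159*0.926*0.934*1.008 = 1.882223
P_TNL = 1/(1 + L^2*B^2) = 1/(1 + 10.4*0.00275) = 0.9721952
P_FNL = exp(-B^2*tau) = exp(-0.00275*32.8) = 0.9137484
k_eff = k_inf * P_TNL * P_FNL = 1.882223 * 0.9721952 * 0.9137484
k_eff = 1.6721

1.6721


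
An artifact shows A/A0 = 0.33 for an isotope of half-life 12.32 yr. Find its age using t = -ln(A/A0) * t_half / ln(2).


lambda = ln(2) / t_half = ln(2) / 12.32 = 0.05626195 /yr
t = -ln(A/A0) / lambda
t = -ln(0.33) / 0.05626195
t = 19.705 yr

19.705


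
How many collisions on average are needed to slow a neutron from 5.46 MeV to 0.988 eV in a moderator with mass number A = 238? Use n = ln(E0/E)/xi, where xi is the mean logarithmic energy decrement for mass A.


xi = 1 + (A-1)^2/(2A)*ln((A-1)/(A+1)) = 0.008379872 (for A = 238)
n = ln(E0/E) / xi
n = ln(5.46e6 / 0.988) / 0.008379872
n = ln(5.526316e+06) / 0.008379872 = 1852.7

1852.7


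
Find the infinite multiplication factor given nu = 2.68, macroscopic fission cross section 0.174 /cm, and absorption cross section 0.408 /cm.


k_inf = nu * Sigma_f / Sigma_a
k_inf = 2.68 * 0.174 / 0.408
k_inf = 1.1429

1.1429


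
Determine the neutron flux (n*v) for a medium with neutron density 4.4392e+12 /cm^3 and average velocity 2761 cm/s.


phi = n * v
phi = 4.4392e+12 * 2761
phi = 1.2257e+16 /cm^2/s

1.2257e+16


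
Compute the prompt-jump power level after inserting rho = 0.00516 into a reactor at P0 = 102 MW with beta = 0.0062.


P1/P0 = beta / (beta - rho)
P1/P0 = 0.0062 / (0.0062 - 0.00516) = 5.961538
P1 = 102 * 5.961538 = 608.08 MW

608.08


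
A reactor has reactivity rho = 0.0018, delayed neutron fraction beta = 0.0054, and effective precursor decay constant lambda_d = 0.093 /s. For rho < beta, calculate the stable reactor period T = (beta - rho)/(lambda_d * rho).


T = (beta - rho) / (lambda_d * rho)
T = (0.0054 - 0.0018) / (0.093 * 0.0018)
T = 21.505 s

21.505


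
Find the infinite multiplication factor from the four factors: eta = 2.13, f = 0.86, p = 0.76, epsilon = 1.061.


k_inf = eta * f * p * epsilon
k_inf = 2.13 * 0.86 * 0.76 * 1.061
k_inf = 1.4771

1.4771


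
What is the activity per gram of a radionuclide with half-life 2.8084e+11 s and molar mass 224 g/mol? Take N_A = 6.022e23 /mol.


lambda = ln(2) / t_half = ln(2) / 2.8084e+11 = 2.468121e-12 /s
SA = lambda * N_A / M
SA = 2.468121e-12 * 6.022e23 / 224
SA = 6.6353e+09 Bq/g

6.6353e+09


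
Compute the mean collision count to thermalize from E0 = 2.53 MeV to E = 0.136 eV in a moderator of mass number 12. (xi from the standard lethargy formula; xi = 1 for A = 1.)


xi = 1 + (A-1)^2/(2A)*ln((A-1)/(A+1)) = 0.1577690 (for A = 12)
n = ln(E0/E) / xi
n = ln(2.53e6 / 0.136) / 0.1577690
n = ln(1.860294e+07) / 0.1577690 = 106.10

106.10


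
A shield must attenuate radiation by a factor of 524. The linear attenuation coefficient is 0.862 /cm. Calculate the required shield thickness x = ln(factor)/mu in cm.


x = ln(factor) / mu
x = ln(524) / 0.862
x = 7.2639 cm

7.2639


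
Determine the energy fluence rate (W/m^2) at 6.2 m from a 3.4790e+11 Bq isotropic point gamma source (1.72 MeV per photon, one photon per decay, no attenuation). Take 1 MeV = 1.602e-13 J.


psi = A * E * 1.602e-13 / (4*pi*r^2)
psi = 3.4790e+11 * 1.72 * 1.602e-13 / (4*pi*6.2^2)
psi = 1.9845e-04 W/m^2

1.9845e-04


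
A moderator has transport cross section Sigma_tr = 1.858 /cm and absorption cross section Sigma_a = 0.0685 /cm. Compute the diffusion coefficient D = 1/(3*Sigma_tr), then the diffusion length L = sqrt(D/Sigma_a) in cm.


D = 1 / (3 * Sigma_tr) = 1 / (3 * 1.858) = 0.1794044 cm
L = sqrt(D / Sigma_a)
L = sqrt(0.1794044 / 0.0685)
L = 1.6183 cm

1.6183


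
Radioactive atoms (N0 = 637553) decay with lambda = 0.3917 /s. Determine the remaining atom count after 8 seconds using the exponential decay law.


N = N0 * exp(-lambda * t)
N = 637553 * exp(-0.3917 * 8)
N = 27772

27772


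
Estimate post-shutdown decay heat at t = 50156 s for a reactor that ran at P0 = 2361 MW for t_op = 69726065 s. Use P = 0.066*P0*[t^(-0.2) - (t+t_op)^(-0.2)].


P/P0 = 0.066 * [t^(-0.2) - (t + t_op)^(-0.2)]
P/P0 = 0.066 * [50156^(-0.2) - (50156 + 69726065)^(-0.2)]
P/P0 = 0.066 * [0.1147983 - 0.02699346] = 0.005795119
P = 2361 * 0.005795119 = 13.682 MW

13.682


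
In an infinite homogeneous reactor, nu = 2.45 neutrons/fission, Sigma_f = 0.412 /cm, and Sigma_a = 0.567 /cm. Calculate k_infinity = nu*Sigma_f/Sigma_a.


k_inf = nu * Sigma_f / Sigma_a
k_inf = 2.45 * 0.412 / 0.567
k_inf = 1.7802

1.7802


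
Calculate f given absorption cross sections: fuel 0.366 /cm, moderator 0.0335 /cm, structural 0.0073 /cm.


f = Sigma_a_fuel / (Sigma_a_fuel + Sigma_a_mod + Sigma_a_other)
f = 0.366 / (0.366 + 0.0335 + 0.0073)
f = 0.89971

0.89971


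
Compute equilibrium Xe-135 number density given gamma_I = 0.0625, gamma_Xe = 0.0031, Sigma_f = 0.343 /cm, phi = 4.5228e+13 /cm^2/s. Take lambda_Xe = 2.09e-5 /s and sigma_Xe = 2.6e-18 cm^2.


Xe_eq = (gamma_I + gamma_Xe) * Sigma_f * phi / (lambda_Xe + sigma_Xe * phi)
Numerator = (0.0625 + 0.0031) * 0.343 * 4.5228e+13 = 1.017666e+12
Denominator = 2.09e-5 + 2.6e-18 * 4.5228e+13 = 1.384928e-04
Xe_eq = 1.017666e+12 / 1.384928e-04 = 7.3482e+15 /cm^3

7.3482e+15


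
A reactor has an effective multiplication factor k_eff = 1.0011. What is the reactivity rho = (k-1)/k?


rho = (k_eff - 1) / k_eff
rho = (1.0011 - 1) / 1.0011
rho = 0.0010988

0.0010988


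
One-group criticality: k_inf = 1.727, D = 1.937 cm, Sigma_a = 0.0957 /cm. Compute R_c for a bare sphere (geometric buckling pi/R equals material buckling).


L^2 = D / Sigma_a = 1.937 / 0.0957 = 20.24033 cm^2
B_m^2 = (k_inf - 1) / L^2 = (1.727 - 1) / 20.24033 = 0.03591839 /cm^2
For a bare sphere: B_g = pi/R, so R_c = pi / sqrt(B_m^2)
R_c = pi / sqrt(0.03591839) = 16.576 cm

16.576


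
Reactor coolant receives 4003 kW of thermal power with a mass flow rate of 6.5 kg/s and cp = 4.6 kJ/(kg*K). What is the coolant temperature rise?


dT = Q / (m_dot * cp)
dT = 4003 / (6.5 * 4.6)
dT = 133.88 C

133.88


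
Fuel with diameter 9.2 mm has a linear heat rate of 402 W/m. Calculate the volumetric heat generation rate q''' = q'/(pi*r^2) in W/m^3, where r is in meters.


r = D / 2 / 1000 = 9.2 / 2 / 1000 = 0.0046 m
q''' = q' / (pi * r^2)
q''' = 402 / (pi * 0.0046^2)
q''' = 6.0473e+06 W/m^3

6.0473e+06


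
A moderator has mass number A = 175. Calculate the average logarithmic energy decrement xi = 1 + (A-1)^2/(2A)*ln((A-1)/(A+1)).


xi = 1 + (A-1)^2/(2A) * ln((A-1)/(A+1))
xi = 1 + (175-1)^2/(2*175) * ln((175-1)/(175 +1))
xi = 0.011385

0.011385


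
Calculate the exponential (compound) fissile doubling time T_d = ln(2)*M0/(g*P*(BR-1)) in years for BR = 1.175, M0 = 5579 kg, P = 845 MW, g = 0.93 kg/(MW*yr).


Breeding gain G = BR - 1 = 1.175 - 1 = 0.175
Fissile production rate = g * P * G = 0.93 * 845 * 0.175 = 137.52375 kg/yr
T_d = ln(2) * M0 / (g * P * G)
T_d = ln(2) * 5579 / 137.52375 = 28.119 yr

28.119


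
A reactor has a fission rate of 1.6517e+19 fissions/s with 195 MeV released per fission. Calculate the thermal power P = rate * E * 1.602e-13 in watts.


P = fission_rate * E_MeV * 1.602e-13
P = 1.6517e+19 * 195 * 1.602e-13
P = 5.1597e+08 W

5.1597e+08


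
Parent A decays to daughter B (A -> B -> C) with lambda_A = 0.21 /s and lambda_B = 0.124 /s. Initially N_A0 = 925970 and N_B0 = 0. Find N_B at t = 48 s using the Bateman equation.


N_B(t) = lambda_A * N_A0 / (lambda_B - lambda_A) * [exp(-lambda_A*t) - exp(-lambda_B*t)]
exp(-0.21*48) = 4.190942e-05; exp(-0.124*48) = 0.002600634
N_B = 0.21 * 925970 / (0.124 - 0.21) * (4.190942e-05 - 0.002600634)
N_B = 5785.5

5785.5


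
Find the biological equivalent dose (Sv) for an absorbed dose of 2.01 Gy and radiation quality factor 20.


H = D * Q
H = 2.01 * 20
H = 40.200 Sv

40.200


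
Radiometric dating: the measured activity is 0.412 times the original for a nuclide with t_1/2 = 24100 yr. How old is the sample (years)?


lambda = ln(2) / t_half = ln(2) / 24100 = 2.876129e-05 /yr
t = -ln(A/A0) / lambda
t = -ln(0.412) / 2.876129e-05
t = 30831 yr

30831


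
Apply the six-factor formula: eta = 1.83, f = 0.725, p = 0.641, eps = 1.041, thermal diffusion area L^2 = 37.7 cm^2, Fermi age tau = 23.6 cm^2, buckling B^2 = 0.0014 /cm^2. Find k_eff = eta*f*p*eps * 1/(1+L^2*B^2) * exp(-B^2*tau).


k_inf = eta*f*p*eps = 1.83*0.725*0.641*1.041 = 0.8853151
P_TNL = 1/(1 + L^2*B^2) = 1/(1 + 37.7*0.0014) = 0.9498661
P_FNL = exp(-B^2*tau) = exp(-0.0014*23.6) = 0.9674999
k_eff = k_inf * P_TNL * P_FNL = 0.8853151 * 0.9498661 * 0.9674999
k_eff = 0.81360

0.81360


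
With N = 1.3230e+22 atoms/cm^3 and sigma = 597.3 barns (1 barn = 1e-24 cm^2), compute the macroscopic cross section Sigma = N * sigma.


Sigma = N * sigma_barns * 1e-24
Sigma = 1.3230e+22 * 597.3 * 1e-24
Sigma = 7.9023 /cm

7.9023


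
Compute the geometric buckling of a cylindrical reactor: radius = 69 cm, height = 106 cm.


B^2 = (2.405/R)^2 + (pi/H)^2
B^2 = (2.405/69)^2 + (pi/106)^2
B^2 = 0.0020933 /cm^2

0.0020933


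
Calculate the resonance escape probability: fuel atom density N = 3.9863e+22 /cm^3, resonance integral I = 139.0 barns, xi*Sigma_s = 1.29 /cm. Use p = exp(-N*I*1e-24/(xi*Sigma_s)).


p = exp(-N * I * 1e-24 / (xi*Sigma_s))
p = exp(-3.9863e+22 * 139.0 * 1e-24 / 1.29)
p = 0.013632

0.013632


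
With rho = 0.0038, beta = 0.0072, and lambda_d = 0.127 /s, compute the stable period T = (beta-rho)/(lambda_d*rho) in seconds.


T = (beta - rho) / (lambda_d * rho)
T = (0.0072 - 0.0038) / (0.127 * 0.0038)
T = 7.0452 s

7.0452


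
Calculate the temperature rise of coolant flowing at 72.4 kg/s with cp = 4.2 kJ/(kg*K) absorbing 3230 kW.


dT = Q / (m_dot * cp)
dT = 3230 / (72.4 * 4.2)
dT = 10.622 C

10.622


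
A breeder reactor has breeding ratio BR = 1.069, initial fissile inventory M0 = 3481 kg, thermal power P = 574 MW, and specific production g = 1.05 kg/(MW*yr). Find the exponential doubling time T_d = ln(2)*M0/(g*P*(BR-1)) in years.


Breeding gain G = BR - 1 = 1.069 - 1 = 0.069
Fissile production rate = g * P * G = 1.05 * 574 * 0.069 = 41.5863 kg/yr
T_d = ln(2) * M0 / (g * P * G)
T_d = ln(2) * 3481 / 41.5863 = 58.020 yr

58.020


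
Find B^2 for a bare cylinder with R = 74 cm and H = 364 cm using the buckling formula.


B^2 = (2.405/R)^2 + (pi/H)^2
B^2 = (2.405/74)^2 + (pi/364)^2
B^2 = 0.0011307 /cm^2

0.0011307


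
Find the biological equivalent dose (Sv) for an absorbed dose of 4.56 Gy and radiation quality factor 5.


H = D * Q
H = 4.56 * 5
H = 22.800 Sv

22.800


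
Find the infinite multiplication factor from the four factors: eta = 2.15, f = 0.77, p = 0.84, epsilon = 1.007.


k_inf = eta * f * p * epsilon
k_inf = 2.15 * 0.77 * 0.84 * 1.007
k_inf = 1.4004

1.4004


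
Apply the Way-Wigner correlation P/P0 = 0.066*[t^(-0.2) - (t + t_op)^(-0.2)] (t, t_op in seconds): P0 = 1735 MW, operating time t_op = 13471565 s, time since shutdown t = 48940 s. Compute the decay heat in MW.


P/P0 = 0.066 * [t^(-0.2) - (t + t_op)^(-0.2)]
P/P0 = 0.066 * [48940^(-0.2) - (48940 + 13471565)^(-0.2)]
P/P0 = 0.066 * [0.1153632 - 0.03748016] = 0.005140281
P = 1735 * 0.005140281 = 8.9184 MW

8.9184


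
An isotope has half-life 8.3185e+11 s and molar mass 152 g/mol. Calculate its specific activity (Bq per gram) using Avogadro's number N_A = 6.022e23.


lambda = ln(2) / t_half = ln(2) / 8.3185e+11 = 8.332598e-13 /s
SA = lambda * N_A / M
SA = 8.332598e-13 * 6.022e23 / 152
SA = 3.3012e+09 Bq/g

3.3012e+09


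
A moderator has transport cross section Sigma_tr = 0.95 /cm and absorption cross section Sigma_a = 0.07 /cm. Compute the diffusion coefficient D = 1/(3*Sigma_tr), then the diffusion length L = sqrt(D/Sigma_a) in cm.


D = 1 / (3 * Sigma_tr) = 1 / (3 * 0.95) = 0.3508772 cm
L = sqrt(D / Sigma_a)
L = sqrt(0.3508772 / 0.07)
L = 2.2389 cm

2.2389


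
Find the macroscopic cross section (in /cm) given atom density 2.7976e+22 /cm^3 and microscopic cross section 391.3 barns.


Sigma = N * sigma_barns * 1e-24
Sigma = 2.7976e+22 * 391.3 * 1e-24
Sigma = 10.947 /cm

10.947


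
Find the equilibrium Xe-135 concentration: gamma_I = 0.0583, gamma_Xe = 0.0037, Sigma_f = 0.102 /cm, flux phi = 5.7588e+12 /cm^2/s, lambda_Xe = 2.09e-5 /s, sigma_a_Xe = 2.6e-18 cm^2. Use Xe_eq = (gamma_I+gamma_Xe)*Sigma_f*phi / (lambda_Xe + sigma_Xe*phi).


Xe_eq = (gamma_I + gamma_Xe) * Sigma_f * phi / (lambda_Xe + sigma_Xe * phi)
Numerator = (0.0583 + 0.0037) * 0.102 * 5.7588e+12 = 3.641865e+10
Denominator = 2.09e-5 + 2.6e-18 * 5.7588e+12 = 3.587288e-05
Xe_eq = 3.641865e+10 / 3.587288e-05 = 1.0152e+15 /cm^3

1.0152e+15


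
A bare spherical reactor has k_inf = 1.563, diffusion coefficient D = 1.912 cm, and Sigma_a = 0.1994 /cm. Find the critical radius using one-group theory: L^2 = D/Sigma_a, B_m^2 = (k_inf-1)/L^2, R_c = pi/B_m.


L^2 = D / Sigma_a = 1.912 / 0.1994 = 9.588766 cm^2
B_m^2 = (k_inf - 1) / L^2 = (1.563 - 1) / 9.588766 = 0.05871454 /cm^2
For a bare sphere: B_g = pi/R, so R_c = pi / sqrt(B_m^2)
R_c = pi / sqrt(0.05871454) = 12.965 cm

12.965


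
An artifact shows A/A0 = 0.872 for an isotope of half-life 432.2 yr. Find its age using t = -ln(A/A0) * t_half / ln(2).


lambda = ln(2) / t_half = ln(2) / 432.2 = 0.001603765 /yr
t = -ln(A/A0) / lambda
t = -ln(0.872) / 0.001603765
t = 85.403 yr

85.403


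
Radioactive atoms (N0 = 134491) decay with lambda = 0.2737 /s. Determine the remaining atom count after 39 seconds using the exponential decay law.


N = N0 * exp(-lambda * t)
N = 134491 * exp(-0.2737 * 39)
N = 3.1110

3.1110


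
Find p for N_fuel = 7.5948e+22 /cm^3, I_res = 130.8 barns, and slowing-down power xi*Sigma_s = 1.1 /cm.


p = exp(-N * I * 1e-24 / (xi*Sigma_s))
p = exp(-7.5948e+22 * 130.8 * 1e-24 / 1.1)
p = 1.1965e-04

1.1965e-04


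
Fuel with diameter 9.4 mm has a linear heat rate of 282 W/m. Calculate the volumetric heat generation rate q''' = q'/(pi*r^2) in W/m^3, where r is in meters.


r = D / 2 / 1000 = 9.4 / 2 / 1000 = 0.0047 m
q''' = q' / (pi * r^2)
q''' = 282 / (pi * 0.0047^2)
q''' = 4.0635e+06 W/m^3

4.0635e+06


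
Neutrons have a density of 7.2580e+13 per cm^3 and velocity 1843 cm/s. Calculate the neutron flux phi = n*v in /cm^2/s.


phi = n * v
phi = 7.2580e+13 * 1843
phi = 1.3376e+17 /cm^2/s

1.3376e+17


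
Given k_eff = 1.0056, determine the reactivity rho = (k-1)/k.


rho = (k_eff - 1) / k_eff
rho = (1.0056 - 1) / 1.0056
rho = 0.0055688

0.0055688


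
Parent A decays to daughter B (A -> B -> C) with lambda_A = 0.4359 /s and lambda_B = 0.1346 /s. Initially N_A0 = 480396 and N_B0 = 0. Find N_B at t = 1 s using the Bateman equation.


N_B(t) = lambda_A * N_A0 / (lambda_B - lambda_A) * [exp(-lambda_A*t) - exp(-lambda_B*t)]
exp(-0.4359*1) = 0.6466824; exp(-0.1346*1) = 0.8740655
N_B = 0.4359 * 480396 / (0.1346 - 0.4359) * (0.6466824 - 0.8740655)
N_B = 158032

158032


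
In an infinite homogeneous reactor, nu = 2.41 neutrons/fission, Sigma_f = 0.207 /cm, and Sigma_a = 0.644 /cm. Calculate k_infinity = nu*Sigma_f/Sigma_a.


k_inf = nu * Sigma_f / Sigma_a
k_inf = 2.41 * 0.207 / 0.644
k_inf = 0.77464

0.77464


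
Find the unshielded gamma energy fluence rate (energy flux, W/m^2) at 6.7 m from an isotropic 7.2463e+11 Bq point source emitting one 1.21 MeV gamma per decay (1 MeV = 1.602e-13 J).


psi = A * E * 1.602e-13 / (4*pi*r^2)
psi = 7.2463e+11 * 1.21 * 1.602e-13 / (4*pi*6.7^2)
psi = 2.4900e-04 W/m^2

2.4900e-04


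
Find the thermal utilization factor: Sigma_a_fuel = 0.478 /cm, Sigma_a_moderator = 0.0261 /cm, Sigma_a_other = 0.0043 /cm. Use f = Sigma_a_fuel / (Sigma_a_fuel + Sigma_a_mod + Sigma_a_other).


f = Sigma_a_fuel / (Sigma_a_fuel + Sigma_a_mod + Sigma_a_other)
f = 0.478 / (0.478 + 0.0261 + 0.0043)
f = 0.94020

0.94020
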